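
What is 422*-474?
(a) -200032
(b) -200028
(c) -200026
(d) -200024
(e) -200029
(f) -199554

422 * -474 = -200028
b) -200028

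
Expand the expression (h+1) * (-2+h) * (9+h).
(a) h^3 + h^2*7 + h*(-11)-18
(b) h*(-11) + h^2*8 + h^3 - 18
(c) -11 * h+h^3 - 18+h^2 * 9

Expanding (h+1) * (-2+h) * (9+h):
= h*(-11) + h^2*8 + h^3 - 18
b) h*(-11) + h^2*8 + h^3 - 18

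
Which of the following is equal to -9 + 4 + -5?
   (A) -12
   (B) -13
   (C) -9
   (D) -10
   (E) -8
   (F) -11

First: -9 + 4 = -5
Then: -5 + -5 = -10
D) -10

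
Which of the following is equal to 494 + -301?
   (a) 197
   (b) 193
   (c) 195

494 + -301 = 193
b) 193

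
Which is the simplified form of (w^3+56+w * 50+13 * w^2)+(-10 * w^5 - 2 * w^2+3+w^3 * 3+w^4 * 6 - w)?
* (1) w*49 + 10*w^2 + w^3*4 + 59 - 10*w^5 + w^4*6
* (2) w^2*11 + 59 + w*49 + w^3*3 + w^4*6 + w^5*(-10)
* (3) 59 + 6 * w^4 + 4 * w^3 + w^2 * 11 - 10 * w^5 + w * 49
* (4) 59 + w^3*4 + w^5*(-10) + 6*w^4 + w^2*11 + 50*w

Adding the polynomials and combining like terms:
(w^3 + 56 + w*50 + 13*w^2) + (-10*w^5 - 2*w^2 + 3 + w^3*3 + w^4*6 - w)
= 59 + 6 * w^4 + 4 * w^3 + w^2 * 11 - 10 * w^5 + w * 49
3) 59 + 6 * w^4 + 4 * w^3 + w^2 * 11 - 10 * w^5 + w * 49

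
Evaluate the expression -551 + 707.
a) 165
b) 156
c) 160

-551 + 707 = 156
b) 156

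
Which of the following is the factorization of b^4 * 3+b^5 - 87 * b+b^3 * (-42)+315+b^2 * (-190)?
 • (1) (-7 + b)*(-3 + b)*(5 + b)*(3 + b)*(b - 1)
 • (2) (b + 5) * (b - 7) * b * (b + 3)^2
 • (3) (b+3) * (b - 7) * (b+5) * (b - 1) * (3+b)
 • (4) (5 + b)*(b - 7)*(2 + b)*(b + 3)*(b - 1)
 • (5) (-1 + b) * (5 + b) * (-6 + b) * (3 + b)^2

We need to factor b^4 * 3+b^5 - 87 * b+b^3 * (-42)+315+b^2 * (-190).
The factored form is (b+3) * (b - 7) * (b+5) * (b - 1) * (3+b).
3) (b+3) * (b - 7) * (b+5) * (b - 1) * (3+b)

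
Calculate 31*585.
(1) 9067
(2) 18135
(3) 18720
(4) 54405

31 * 585 = 18135
2) 18135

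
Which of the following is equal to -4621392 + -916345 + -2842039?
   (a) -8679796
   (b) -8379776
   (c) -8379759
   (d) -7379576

First: -4621392 + -916345 = -5537737
Then: -5537737 + -2842039 = -8379776
b) -8379776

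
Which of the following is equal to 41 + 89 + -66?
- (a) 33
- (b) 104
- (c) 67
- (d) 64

First: 41 + 89 = 130
Then: 130 + -66 = 64
d) 64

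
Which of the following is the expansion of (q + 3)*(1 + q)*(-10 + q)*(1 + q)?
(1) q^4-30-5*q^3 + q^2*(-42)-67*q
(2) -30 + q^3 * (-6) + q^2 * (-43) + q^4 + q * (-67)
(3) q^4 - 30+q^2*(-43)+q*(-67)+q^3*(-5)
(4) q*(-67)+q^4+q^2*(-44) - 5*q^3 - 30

Expanding (q + 3)*(1 + q)*(-10 + q)*(1 + q):
= q^4 - 30+q^2*(-43)+q*(-67)+q^3*(-5)
3) q^4 - 30+q^2*(-43)+q*(-67)+q^3*(-5)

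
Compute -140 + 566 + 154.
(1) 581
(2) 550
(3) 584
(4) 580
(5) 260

First: -140 + 566 = 426
Then: 426 + 154 = 580
4) 580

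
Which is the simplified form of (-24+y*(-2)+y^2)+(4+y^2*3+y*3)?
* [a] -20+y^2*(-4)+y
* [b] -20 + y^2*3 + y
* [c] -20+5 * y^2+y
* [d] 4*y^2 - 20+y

Adding the polynomials and combining like terms:
(-24 + y*(-2) + y^2) + (4 + y^2*3 + y*3)
= 4*y^2 - 20+y
d) 4*y^2 - 20+y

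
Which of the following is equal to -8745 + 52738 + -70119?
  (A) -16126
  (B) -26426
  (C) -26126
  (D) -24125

First: -8745 + 52738 = 43993
Then: 43993 + -70119 = -26126
C) -26126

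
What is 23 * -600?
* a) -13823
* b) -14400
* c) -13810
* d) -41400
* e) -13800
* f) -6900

23 * -600 = -13800
e) -13800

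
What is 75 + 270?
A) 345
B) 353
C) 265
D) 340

75 + 270 = 345
A) 345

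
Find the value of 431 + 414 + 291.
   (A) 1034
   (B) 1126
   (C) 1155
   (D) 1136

First: 431 + 414 = 845
Then: 845 + 291 = 1136
D) 1136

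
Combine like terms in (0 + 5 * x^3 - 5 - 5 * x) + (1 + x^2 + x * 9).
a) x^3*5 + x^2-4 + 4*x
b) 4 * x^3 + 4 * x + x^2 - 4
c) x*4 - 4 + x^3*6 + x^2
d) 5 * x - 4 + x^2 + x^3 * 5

Adding the polynomials and combining like terms:
(0 + 5*x^3 - 5 - 5*x) + (1 + x^2 + x*9)
= x^3*5 + x^2-4 + 4*x
a) x^3*5 + x^2-4 + 4*x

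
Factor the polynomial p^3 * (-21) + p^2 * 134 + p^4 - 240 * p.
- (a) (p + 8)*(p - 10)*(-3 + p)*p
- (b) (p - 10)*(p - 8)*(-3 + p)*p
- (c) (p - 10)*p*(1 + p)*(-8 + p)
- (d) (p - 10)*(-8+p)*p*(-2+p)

We need to factor p^3 * (-21) + p^2 * 134 + p^4 - 240 * p.
The factored form is (p - 10)*(p - 8)*(-3 + p)*p.
b) (p - 10)*(p - 8)*(-3 + p)*p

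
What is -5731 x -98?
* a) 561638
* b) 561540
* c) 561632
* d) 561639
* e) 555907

-5731 * -98 = 561638
a) 561638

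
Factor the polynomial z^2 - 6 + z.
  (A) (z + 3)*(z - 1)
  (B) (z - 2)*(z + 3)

We need to factor z^2 - 6 + z.
The factored form is (z - 2)*(z + 3).
B) (z - 2)*(z + 3)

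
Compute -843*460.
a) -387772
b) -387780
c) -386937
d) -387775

-843 * 460 = -387780
b) -387780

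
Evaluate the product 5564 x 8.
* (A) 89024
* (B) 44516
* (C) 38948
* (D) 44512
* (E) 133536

5564 * 8 = 44512
D) 44512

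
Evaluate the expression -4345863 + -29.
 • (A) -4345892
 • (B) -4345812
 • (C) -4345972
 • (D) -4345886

-4345863 + -29 = -4345892
A) -4345892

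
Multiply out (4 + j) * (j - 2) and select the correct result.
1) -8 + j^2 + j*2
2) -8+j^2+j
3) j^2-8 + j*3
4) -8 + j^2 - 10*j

Expanding (4 + j) * (j - 2):
= -8 + j^2 + j*2
1) -8 + j^2 + j*2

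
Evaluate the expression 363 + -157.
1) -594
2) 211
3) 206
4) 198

363 + -157 = 206
3) 206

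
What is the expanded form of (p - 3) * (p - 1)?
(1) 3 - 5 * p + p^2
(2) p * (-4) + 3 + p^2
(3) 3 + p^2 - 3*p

Expanding (p - 3) * (p - 1):
= p * (-4) + 3 + p^2
2) p * (-4) + 3 + p^2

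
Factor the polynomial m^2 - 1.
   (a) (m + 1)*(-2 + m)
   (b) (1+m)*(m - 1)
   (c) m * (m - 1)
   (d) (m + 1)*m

We need to factor m^2 - 1.
The factored form is (1+m)*(m - 1).
b) (1+m)*(m - 1)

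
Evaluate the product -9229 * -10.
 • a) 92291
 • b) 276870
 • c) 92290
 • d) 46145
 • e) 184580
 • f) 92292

-9229 * -10 = 92290
c) 92290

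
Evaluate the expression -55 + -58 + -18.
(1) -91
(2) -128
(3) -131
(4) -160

First: -55 + -58 = -113
Then: -113 + -18 = -131
3) -131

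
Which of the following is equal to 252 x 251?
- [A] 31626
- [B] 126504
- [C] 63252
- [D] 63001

252 * 251 = 63252
C) 63252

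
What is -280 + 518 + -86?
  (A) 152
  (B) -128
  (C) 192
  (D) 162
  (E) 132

First: -280 + 518 = 238
Then: 238 + -86 = 152
A) 152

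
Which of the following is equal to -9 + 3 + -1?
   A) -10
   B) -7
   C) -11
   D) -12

First: -9 + 3 = -6
Then: -6 + -1 = -7
B) -7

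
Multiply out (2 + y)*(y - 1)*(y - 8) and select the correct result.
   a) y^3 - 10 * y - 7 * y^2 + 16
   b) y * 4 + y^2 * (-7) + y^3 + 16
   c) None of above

Expanding (2 + y)*(y - 1)*(y - 8):
= y^3 - 10 * y - 7 * y^2 + 16
a) y^3 - 10 * y - 7 * y^2 + 16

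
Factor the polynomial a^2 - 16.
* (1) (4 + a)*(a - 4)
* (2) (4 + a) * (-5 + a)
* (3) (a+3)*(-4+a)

We need to factor a^2 - 16.
The factored form is (4 + a)*(a - 4).
1) (4 + a)*(a - 4)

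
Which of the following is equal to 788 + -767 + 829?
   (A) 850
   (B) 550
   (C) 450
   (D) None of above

First: 788 + -767 = 21
Then: 21 + 829 = 850
A) 850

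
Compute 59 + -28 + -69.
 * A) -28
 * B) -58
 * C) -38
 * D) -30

First: 59 + -28 = 31
Then: 31 + -69 = -38
C) -38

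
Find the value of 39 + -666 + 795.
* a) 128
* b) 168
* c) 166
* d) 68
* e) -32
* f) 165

First: 39 + -666 = -627
Then: -627 + 795 = 168
b) 168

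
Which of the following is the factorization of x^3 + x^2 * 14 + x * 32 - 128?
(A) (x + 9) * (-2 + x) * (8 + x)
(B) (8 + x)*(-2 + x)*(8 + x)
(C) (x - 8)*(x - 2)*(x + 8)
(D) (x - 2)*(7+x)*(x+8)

We need to factor x^3 + x^2 * 14 + x * 32 - 128.
The factored form is (8 + x)*(-2 + x)*(8 + x).
B) (8 + x)*(-2 + x)*(8 + x)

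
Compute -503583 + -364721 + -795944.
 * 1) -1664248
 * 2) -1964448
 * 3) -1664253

First: -503583 + -364721 = -868304
Then: -868304 + -795944 = -1664248
1) -1664248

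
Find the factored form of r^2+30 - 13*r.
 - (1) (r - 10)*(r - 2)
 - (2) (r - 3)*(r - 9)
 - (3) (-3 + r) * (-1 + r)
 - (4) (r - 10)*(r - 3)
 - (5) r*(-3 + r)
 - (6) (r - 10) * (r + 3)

We need to factor r^2+30 - 13*r.
The factored form is (r - 10)*(r - 3).
4) (r - 10)*(r - 3)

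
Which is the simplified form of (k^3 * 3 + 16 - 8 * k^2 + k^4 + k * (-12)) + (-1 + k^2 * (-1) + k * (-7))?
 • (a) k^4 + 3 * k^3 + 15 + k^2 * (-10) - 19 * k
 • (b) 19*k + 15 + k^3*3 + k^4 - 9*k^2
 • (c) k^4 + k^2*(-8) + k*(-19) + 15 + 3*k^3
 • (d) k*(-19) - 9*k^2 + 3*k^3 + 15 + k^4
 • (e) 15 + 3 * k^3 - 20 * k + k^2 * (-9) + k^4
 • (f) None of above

Adding the polynomials and combining like terms:
(k^3*3 + 16 - 8*k^2 + k^4 + k*(-12)) + (-1 + k^2*(-1) + k*(-7))
= k*(-19) - 9*k^2 + 3*k^3 + 15 + k^4
d) k*(-19) - 9*k^2 + 3*k^3 + 15 + k^4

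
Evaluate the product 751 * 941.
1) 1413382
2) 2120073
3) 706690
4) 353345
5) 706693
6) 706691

751 * 941 = 706691
6) 706691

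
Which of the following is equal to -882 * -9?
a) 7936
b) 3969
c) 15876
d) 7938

-882 * -9 = 7938
d) 7938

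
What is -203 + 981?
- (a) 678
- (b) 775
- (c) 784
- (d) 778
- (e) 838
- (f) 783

-203 + 981 = 778
d) 778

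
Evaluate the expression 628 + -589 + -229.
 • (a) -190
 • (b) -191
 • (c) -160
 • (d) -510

First: 628 + -589 = 39
Then: 39 + -229 = -190
a) -190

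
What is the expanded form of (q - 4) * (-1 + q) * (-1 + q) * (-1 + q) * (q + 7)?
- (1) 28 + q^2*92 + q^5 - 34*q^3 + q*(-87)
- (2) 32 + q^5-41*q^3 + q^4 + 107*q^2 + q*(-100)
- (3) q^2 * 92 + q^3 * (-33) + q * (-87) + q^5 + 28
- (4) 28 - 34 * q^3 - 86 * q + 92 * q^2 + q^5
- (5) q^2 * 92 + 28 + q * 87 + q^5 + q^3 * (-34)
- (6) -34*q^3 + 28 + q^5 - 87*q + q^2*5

Expanding (q - 4) * (-1 + q) * (-1 + q) * (-1 + q) * (q + 7):
= 28 + q^2*92 + q^5 - 34*q^3 + q*(-87)
1) 28 + q^2*92 + q^5 - 34*q^3 + q*(-87)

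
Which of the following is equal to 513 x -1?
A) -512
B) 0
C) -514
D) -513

513 * -1 = -513
D) -513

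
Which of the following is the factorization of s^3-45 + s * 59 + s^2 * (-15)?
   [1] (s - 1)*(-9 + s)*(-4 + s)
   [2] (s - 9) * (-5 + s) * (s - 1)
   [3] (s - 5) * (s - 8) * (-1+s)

We need to factor s^3-45 + s * 59 + s^2 * (-15).
The factored form is (s - 9) * (-5 + s) * (s - 1).
2) (s - 9) * (-5 + s) * (s - 1)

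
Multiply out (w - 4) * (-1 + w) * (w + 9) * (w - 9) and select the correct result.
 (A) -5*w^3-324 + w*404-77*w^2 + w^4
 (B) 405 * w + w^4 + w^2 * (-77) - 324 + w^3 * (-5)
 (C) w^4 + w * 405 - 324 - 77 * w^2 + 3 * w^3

Expanding (w - 4) * (-1 + w) * (w + 9) * (w - 9):
= 405 * w + w^4 + w^2 * (-77) - 324 + w^3 * (-5)
B) 405 * w + w^4 + w^2 * (-77) - 324 + w^3 * (-5)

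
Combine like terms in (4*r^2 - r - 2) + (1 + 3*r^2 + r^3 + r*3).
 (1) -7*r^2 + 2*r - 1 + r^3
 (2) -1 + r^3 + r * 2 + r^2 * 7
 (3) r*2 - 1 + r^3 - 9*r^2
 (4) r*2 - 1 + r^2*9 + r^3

Adding the polynomials and combining like terms:
(4*r^2 - r - 2) + (1 + 3*r^2 + r^3 + r*3)
= -1 + r^3 + r * 2 + r^2 * 7
2) -1 + r^3 + r * 2 + r^2 * 7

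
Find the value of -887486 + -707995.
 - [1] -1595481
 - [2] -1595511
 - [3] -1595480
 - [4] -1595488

-887486 + -707995 = -1595481
1) -1595481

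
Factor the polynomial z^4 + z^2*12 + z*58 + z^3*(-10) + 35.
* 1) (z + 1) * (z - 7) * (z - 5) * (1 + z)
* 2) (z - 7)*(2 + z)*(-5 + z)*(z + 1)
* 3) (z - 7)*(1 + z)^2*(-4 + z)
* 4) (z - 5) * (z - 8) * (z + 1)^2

We need to factor z^4 + z^2*12 + z*58 + z^3*(-10) + 35.
The factored form is (z + 1) * (z - 7) * (z - 5) * (1 + z).
1) (z + 1) * (z - 7) * (z - 5) * (1 + z)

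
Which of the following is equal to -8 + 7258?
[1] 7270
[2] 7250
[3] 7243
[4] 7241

-8 + 7258 = 7250
2) 7250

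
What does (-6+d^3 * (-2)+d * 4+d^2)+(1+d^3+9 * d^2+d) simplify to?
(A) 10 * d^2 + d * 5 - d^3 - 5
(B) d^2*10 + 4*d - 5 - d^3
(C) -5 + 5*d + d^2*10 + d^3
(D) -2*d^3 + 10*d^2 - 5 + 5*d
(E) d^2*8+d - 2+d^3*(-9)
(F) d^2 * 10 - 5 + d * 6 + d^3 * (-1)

Adding the polynomials and combining like terms:
(-6 + d^3*(-2) + d*4 + d^2) + (1 + d^3 + 9*d^2 + d)
= 10 * d^2 + d * 5 - d^3 - 5
A) 10 * d^2 + d * 5 - d^3 - 5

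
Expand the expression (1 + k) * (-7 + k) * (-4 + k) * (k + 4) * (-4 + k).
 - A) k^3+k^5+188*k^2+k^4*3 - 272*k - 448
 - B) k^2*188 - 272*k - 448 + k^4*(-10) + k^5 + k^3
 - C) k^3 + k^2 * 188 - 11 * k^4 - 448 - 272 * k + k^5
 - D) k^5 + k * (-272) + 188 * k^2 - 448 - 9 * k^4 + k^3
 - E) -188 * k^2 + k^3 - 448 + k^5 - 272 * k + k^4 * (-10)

Expanding (1 + k) * (-7 + k) * (-4 + k) * (k + 4) * (-4 + k):
= k^2*188 - 272*k - 448 + k^4*(-10) + k^5 + k^3
B) k^2*188 - 272*k - 448 + k^4*(-10) + k^5 + k^3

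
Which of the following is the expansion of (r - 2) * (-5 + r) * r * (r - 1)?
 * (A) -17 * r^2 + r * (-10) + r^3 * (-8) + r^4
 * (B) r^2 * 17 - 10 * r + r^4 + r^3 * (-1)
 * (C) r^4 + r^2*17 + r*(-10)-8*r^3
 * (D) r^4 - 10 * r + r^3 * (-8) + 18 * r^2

Expanding (r - 2) * (-5 + r) * r * (r - 1):
= r^4 + r^2*17 + r*(-10)-8*r^3
C) r^4 + r^2*17 + r*(-10)-8*r^3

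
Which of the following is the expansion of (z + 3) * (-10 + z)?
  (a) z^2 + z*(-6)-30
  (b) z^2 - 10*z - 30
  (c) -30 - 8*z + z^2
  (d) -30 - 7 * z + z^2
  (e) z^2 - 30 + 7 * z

Expanding (z + 3) * (-10 + z):
= -30 - 7 * z + z^2
d) -30 - 7 * z + z^2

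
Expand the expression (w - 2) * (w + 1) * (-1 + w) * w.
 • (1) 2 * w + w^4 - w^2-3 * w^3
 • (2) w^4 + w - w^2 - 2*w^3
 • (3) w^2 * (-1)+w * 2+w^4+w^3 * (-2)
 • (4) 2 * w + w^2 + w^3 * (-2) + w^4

Expanding (w - 2) * (w + 1) * (-1 + w) * w:
= w^2 * (-1)+w * 2+w^4+w^3 * (-2)
3) w^2 * (-1)+w * 2+w^4+w^3 * (-2)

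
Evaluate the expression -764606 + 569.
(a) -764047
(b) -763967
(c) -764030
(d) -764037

-764606 + 569 = -764037
d) -764037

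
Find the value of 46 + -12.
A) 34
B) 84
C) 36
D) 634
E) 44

46 + -12 = 34
A) 34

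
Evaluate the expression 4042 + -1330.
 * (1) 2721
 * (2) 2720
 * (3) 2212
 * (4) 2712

4042 + -1330 = 2712
4) 2712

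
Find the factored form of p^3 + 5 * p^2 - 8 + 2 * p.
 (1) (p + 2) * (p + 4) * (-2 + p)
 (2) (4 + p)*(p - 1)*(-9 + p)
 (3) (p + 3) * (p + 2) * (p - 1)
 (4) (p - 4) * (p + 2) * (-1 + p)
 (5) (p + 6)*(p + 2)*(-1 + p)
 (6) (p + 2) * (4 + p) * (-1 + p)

We need to factor p^3 + 5 * p^2 - 8 + 2 * p.
The factored form is (p + 2) * (4 + p) * (-1 + p).
6) (p + 2) * (4 + p) * (-1 + p)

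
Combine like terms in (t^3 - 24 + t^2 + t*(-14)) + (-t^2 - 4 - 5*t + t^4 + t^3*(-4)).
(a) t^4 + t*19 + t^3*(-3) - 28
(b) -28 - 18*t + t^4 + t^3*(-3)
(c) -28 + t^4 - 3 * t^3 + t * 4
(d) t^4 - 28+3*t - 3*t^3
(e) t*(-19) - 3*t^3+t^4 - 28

Adding the polynomials and combining like terms:
(t^3 - 24 + t^2 + t*(-14)) + (-t^2 - 4 - 5*t + t^4 + t^3*(-4))
= t*(-19) - 3*t^3+t^4 - 28
e) t*(-19) - 3*t^3+t^4 - 28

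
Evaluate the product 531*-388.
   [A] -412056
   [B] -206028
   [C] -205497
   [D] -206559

531 * -388 = -206028
B) -206028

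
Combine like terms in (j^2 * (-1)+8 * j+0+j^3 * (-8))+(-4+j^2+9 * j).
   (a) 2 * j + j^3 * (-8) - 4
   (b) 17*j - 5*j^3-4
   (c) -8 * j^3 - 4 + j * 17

Adding the polynomials and combining like terms:
(j^2*(-1) + 8*j + 0 + j^3*(-8)) + (-4 + j^2 + 9*j)
= -8 * j^3 - 4 + j * 17
c) -8 * j^3 - 4 + j * 17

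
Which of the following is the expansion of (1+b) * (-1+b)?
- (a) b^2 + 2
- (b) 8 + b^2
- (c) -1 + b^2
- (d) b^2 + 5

Expanding (1+b) * (-1+b):
= -1 + b^2
c) -1 + b^2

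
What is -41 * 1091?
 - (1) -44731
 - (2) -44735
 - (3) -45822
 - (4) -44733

-41 * 1091 = -44731
1) -44731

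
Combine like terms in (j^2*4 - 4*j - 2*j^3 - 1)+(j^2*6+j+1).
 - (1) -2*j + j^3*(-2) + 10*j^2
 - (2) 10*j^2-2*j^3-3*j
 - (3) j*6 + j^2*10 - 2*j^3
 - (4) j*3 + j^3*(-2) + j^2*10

Adding the polynomials and combining like terms:
(j^2*4 - 4*j - 2*j^3 - 1) + (j^2*6 + j + 1)
= 10*j^2-2*j^3-3*j
2) 10*j^2-2*j^3-3*j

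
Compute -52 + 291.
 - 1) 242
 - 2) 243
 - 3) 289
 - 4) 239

-52 + 291 = 239
4) 239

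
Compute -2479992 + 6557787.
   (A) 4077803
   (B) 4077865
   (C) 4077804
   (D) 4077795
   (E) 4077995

-2479992 + 6557787 = 4077795
D) 4077795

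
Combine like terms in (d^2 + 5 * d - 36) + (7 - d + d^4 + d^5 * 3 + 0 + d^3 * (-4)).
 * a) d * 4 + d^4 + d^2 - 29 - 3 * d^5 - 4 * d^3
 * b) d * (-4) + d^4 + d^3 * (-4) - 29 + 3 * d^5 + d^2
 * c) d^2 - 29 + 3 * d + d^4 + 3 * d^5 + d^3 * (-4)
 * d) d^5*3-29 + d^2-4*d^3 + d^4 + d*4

Adding the polynomials and combining like terms:
(d^2 + 5*d - 36) + (7 - d + d^4 + d^5*3 + 0 + d^3*(-4))
= d^5*3-29 + d^2-4*d^3 + d^4 + d*4
d) d^5*3-29 + d^2-4*d^3 + d^4 + d*4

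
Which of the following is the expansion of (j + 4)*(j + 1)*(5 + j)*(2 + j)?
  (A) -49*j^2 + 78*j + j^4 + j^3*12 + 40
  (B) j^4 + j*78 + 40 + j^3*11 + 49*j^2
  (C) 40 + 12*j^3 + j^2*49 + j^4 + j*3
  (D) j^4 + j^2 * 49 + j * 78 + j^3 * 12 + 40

Expanding (j + 4)*(j + 1)*(5 + j)*(2 + j):
= j^4 + j^2 * 49 + j * 78 + j^3 * 12 + 40
D) j^4 + j^2 * 49 + j * 78 + j^3 * 12 + 40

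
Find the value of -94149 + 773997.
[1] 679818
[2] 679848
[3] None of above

-94149 + 773997 = 679848
2) 679848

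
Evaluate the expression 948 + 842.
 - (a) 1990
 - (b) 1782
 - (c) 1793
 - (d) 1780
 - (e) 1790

948 + 842 = 1790
e) 1790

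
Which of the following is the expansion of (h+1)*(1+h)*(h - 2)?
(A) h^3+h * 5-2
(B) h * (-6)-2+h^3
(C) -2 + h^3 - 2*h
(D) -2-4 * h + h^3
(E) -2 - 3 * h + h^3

Expanding (h+1)*(1+h)*(h - 2):
= -2 - 3 * h + h^3
E) -2 - 3 * h + h^3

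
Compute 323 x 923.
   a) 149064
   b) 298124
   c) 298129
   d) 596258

323 * 923 = 298129
c) 298129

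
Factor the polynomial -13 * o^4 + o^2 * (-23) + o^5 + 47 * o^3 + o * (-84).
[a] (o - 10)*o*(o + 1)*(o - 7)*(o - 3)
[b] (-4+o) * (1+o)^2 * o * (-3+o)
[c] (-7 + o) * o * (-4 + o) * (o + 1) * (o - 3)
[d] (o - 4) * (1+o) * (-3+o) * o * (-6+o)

We need to factor -13 * o^4 + o^2 * (-23) + o^5 + 47 * o^3 + o * (-84).
The factored form is (-7 + o) * o * (-4 + o) * (o + 1) * (o - 3).
c) (-7 + o) * o * (-4 + o) * (o + 1) * (o - 3)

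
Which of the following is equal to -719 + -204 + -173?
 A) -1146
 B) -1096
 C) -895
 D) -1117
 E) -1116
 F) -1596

First: -719 + -204 = -923
Then: -923 + -173 = -1096
B) -1096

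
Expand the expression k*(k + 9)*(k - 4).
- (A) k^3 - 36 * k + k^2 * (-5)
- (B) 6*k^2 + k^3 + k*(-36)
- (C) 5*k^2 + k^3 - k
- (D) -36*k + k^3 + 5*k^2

Expanding k*(k + 9)*(k - 4):
= -36*k + k^3 + 5*k^2
D) -36*k + k^3 + 5*k^2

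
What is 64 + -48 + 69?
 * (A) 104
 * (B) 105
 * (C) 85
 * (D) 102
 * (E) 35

First: 64 + -48 = 16
Then: 16 + 69 = 85
C) 85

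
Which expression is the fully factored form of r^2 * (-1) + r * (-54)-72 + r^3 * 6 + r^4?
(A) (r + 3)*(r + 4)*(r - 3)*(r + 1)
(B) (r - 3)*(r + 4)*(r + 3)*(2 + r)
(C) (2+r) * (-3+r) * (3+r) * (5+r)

We need to factor r^2 * (-1) + r * (-54)-72 + r^3 * 6 + r^4.
The factored form is (r - 3)*(r + 4)*(r + 3)*(2 + r).
B) (r - 3)*(r + 4)*(r + 3)*(2 + r)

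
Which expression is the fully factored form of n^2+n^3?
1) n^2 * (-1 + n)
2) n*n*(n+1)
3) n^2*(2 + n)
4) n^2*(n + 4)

We need to factor n^2+n^3.
The factored form is n*n*(n+1).
2) n*n*(n+1)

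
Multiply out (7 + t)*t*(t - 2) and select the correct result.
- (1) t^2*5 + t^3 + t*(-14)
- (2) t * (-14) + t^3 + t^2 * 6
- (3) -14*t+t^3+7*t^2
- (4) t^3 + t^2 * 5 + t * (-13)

Expanding (7 + t)*t*(t - 2):
= t^2*5 + t^3 + t*(-14)
1) t^2*5 + t^3 + t*(-14)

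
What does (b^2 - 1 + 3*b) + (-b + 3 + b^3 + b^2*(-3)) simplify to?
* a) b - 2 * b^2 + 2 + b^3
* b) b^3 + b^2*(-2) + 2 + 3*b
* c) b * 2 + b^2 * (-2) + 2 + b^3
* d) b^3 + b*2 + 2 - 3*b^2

Adding the polynomials and combining like terms:
(b^2 - 1 + 3*b) + (-b + 3 + b^3 + b^2*(-3))
= b * 2 + b^2 * (-2) + 2 + b^3
c) b * 2 + b^2 * (-2) + 2 + b^3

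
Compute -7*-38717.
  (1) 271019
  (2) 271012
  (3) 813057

-7 * -38717 = 271019
1) 271019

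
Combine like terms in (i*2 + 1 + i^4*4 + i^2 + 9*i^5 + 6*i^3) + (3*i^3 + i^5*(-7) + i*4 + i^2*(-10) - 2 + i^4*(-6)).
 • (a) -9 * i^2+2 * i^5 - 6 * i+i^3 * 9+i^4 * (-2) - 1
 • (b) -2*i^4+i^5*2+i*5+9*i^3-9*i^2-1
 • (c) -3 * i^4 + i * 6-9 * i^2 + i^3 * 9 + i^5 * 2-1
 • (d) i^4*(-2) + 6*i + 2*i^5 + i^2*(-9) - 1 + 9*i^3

Adding the polynomials and combining like terms:
(i*2 + 1 + i^4*4 + i^2 + 9*i^5 + 6*i^3) + (3*i^3 + i^5*(-7) + i*4 + i^2*(-10) - 2 + i^4*(-6))
= i^4*(-2) + 6*i + 2*i^5 + i^2*(-9) - 1 + 9*i^3
d) i^4*(-2) + 6*i + 2*i^5 + i^2*(-9) - 1 + 9*i^3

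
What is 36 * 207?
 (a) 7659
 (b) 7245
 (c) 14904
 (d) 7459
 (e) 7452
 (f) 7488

36 * 207 = 7452
e) 7452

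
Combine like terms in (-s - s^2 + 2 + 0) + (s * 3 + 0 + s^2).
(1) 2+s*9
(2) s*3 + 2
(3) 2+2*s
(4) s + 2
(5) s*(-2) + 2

Adding the polynomials and combining like terms:
(-s - s^2 + 2 + 0) + (s*3 + 0 + s^2)
= 2+2*s
3) 2+2*s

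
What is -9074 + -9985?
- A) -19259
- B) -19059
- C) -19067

-9074 + -9985 = -19059
B) -19059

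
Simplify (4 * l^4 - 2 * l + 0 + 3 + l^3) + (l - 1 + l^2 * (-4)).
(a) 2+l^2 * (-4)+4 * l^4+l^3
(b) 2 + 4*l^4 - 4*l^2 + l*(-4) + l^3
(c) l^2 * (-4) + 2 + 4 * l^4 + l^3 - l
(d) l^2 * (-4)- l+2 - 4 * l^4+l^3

Adding the polynomials and combining like terms:
(4*l^4 - 2*l + 0 + 3 + l^3) + (l - 1 + l^2*(-4))
= l^2 * (-4) + 2 + 4 * l^4 + l^3 - l
c) l^2 * (-4) + 2 + 4 * l^4 + l^3 - l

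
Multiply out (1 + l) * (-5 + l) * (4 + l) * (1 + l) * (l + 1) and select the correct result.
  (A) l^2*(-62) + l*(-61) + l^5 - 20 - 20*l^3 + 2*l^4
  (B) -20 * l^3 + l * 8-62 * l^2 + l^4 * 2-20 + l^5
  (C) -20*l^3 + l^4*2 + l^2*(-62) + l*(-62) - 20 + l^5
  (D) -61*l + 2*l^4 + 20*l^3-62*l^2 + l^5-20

Expanding (1 + l) * (-5 + l) * (4 + l) * (1 + l) * (l + 1):
= l^2*(-62) + l*(-61) + l^5 - 20 - 20*l^3 + 2*l^4
A) l^2*(-62) + l*(-61) + l^5 - 20 - 20*l^3 + 2*l^4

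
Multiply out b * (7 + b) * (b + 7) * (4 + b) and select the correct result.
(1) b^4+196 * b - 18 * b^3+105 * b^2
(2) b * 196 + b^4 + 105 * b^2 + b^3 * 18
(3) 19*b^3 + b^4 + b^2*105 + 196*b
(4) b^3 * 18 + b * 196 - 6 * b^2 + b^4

Expanding b * (7 + b) * (b + 7) * (4 + b):
= b * 196 + b^4 + 105 * b^2 + b^3 * 18
2) b * 196 + b^4 + 105 * b^2 + b^3 * 18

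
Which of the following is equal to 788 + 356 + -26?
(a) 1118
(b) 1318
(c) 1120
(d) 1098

First: 788 + 356 = 1144
Then: 1144 + -26 = 1118
a) 1118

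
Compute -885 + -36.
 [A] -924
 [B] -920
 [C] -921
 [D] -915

-885 + -36 = -921
C) -921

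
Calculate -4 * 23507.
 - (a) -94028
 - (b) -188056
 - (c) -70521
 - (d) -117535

-4 * 23507 = -94028
a) -94028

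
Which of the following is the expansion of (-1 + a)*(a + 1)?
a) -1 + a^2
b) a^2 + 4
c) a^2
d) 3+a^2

Expanding (-1 + a)*(a + 1):
= -1 + a^2
a) -1 + a^2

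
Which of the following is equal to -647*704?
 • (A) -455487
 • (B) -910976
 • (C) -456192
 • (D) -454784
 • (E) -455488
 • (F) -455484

-647 * 704 = -455488
E) -455488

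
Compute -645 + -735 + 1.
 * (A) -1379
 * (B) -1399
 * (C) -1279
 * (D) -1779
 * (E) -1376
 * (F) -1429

First: -645 + -735 = -1380
Then: -1380 + 1 = -1379
A) -1379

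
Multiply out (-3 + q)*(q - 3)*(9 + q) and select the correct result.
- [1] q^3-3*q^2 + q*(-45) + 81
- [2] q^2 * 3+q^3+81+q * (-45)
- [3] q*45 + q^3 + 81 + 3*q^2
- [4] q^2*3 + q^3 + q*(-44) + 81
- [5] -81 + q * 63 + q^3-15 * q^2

Expanding (-3 + q)*(q - 3)*(9 + q):
= q^2 * 3+q^3+81+q * (-45)
2) q^2 * 3+q^3+81+q * (-45)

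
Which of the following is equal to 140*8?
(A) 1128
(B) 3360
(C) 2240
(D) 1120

140 * 8 = 1120
D) 1120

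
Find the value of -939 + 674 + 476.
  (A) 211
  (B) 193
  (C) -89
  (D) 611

First: -939 + 674 = -265
Then: -265 + 476 = 211
A) 211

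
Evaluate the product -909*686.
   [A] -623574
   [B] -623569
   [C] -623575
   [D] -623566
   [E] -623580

-909 * 686 = -623574
A) -623574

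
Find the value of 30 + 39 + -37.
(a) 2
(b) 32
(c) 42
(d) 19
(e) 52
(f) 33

First: 30 + 39 = 69
Then: 69 + -37 = 32
b) 32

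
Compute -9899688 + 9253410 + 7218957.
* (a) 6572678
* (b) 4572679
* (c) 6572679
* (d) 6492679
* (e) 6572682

First: -9899688 + 9253410 = -646278
Then: -646278 + 7218957 = 6572679
c) 6572679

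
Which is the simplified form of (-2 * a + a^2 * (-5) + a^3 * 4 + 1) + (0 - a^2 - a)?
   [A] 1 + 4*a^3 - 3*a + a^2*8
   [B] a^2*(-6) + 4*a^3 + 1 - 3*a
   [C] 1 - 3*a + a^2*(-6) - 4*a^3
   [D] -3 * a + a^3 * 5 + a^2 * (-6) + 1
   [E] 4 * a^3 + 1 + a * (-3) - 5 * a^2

Adding the polynomials and combining like terms:
(-2*a + a^2*(-5) + a^3*4 + 1) + (0 - a^2 - a)
= a^2*(-6) + 4*a^3 + 1 - 3*a
B) a^2*(-6) + 4*a^3 + 1 - 3*a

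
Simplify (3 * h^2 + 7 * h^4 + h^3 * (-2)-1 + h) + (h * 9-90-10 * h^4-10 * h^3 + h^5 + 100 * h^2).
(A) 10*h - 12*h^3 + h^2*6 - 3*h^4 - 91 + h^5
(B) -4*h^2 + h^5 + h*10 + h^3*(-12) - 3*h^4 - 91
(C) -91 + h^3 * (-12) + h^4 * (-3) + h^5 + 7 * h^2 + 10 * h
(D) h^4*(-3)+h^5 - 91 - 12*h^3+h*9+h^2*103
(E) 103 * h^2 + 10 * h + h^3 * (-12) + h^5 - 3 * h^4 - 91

Adding the polynomials and combining like terms:
(3*h^2 + 7*h^4 + h^3*(-2) - 1 + h) + (h*9 - 90 - 10*h^4 - 10*h^3 + h^5 + 100*h^2)
= 103 * h^2 + 10 * h + h^3 * (-12) + h^5 - 3 * h^4 - 91
E) 103 * h^2 + 10 * h + h^3 * (-12) + h^5 - 3 * h^4 - 91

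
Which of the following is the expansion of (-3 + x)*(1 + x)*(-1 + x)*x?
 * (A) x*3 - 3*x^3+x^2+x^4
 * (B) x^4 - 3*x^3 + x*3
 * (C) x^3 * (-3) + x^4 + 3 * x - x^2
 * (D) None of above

Expanding (-3 + x)*(1 + x)*(-1 + x)*x:
= x^3 * (-3) + x^4 + 3 * x - x^2
C) x^3 * (-3) + x^4 + 3 * x - x^2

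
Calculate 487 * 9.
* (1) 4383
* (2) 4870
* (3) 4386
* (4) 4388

487 * 9 = 4383
1) 4383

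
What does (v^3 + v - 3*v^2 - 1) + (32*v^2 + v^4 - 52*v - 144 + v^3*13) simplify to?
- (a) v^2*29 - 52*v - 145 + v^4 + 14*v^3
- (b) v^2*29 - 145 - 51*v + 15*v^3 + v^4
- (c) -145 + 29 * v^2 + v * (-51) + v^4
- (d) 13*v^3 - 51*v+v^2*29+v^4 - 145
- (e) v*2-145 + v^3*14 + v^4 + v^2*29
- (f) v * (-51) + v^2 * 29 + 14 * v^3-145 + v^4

Adding the polynomials and combining like terms:
(v^3 + v - 3*v^2 - 1) + (32*v^2 + v^4 - 52*v - 144 + v^3*13)
= v * (-51) + v^2 * 29 + 14 * v^3-145 + v^4
f) v * (-51) + v^2 * 29 + 14 * v^3-145 + v^4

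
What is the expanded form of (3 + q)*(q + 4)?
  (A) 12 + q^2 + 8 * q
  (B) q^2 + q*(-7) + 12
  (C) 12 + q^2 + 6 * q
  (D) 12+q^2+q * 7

Expanding (3 + q)*(q + 4):
= 12+q^2+q * 7
D) 12+q^2+q * 7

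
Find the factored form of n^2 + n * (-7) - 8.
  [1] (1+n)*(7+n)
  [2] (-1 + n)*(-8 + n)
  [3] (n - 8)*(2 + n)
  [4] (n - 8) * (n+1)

We need to factor n^2 + n * (-7) - 8.
The factored form is (n - 8) * (n+1).
4) (n - 8) * (n+1)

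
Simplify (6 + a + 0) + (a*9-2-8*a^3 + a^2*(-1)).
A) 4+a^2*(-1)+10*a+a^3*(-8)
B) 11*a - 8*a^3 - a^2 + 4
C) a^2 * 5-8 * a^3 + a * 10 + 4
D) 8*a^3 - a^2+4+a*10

Adding the polynomials and combining like terms:
(6 + a + 0) + (a*9 - 2 - 8*a^3 + a^2*(-1))
= 4+a^2*(-1)+10*a+a^3*(-8)
A) 4+a^2*(-1)+10*a+a^3*(-8)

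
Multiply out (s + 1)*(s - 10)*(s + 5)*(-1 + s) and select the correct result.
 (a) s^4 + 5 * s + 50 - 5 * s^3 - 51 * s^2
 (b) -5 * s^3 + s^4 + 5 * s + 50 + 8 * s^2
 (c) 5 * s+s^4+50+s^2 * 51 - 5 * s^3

Expanding (s + 1)*(s - 10)*(s + 5)*(-1 + s):
= s^4 + 5 * s + 50 - 5 * s^3 - 51 * s^2
a) s^4 + 5 * s + 50 - 5 * s^3 - 51 * s^2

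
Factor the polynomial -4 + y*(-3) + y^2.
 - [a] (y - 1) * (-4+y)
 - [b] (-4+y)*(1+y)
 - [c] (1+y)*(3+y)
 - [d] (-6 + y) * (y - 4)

We need to factor -4 + y*(-3) + y^2.
The factored form is (-4+y)*(1+y).
b) (-4+y)*(1+y)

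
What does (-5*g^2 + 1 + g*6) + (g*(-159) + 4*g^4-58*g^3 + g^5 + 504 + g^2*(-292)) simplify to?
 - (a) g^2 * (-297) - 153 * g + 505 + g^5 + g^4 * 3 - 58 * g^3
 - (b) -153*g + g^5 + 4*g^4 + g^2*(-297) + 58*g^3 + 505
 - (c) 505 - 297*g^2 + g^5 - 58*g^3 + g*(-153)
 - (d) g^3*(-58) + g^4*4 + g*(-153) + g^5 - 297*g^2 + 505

Adding the polynomials and combining like terms:
(-5*g^2 + 1 + g*6) + (g*(-159) + 4*g^4 - 58*g^3 + g^5 + 504 + g^2*(-292))
= g^3*(-58) + g^4*4 + g*(-153) + g^5 - 297*g^2 + 505
d) g^3*(-58) + g^4*4 + g*(-153) + g^5 - 297*g^2 + 505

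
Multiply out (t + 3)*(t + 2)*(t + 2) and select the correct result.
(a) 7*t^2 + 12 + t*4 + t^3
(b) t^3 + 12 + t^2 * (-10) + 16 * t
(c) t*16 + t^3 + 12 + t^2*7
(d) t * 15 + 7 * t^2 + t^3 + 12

Expanding (t + 3)*(t + 2)*(t + 2):
= t*16 + t^3 + 12 + t^2*7
c) t*16 + t^3 + 12 + t^2*7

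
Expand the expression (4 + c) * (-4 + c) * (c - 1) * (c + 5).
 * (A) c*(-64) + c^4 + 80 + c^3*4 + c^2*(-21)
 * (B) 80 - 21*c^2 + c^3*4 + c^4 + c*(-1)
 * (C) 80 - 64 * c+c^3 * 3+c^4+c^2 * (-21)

Expanding (4 + c) * (-4 + c) * (c - 1) * (c + 5):
= c*(-64) + c^4 + 80 + c^3*4 + c^2*(-21)
A) c*(-64) + c^4 + 80 + c^3*4 + c^2*(-21)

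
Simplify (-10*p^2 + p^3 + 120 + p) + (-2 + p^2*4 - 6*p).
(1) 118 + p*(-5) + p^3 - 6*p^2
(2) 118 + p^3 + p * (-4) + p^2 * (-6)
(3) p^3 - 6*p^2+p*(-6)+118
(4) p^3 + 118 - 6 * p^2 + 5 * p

Adding the polynomials and combining like terms:
(-10*p^2 + p^3 + 120 + p) + (-2 + p^2*4 - 6*p)
= 118 + p*(-5) + p^3 - 6*p^2
1) 118 + p*(-5) + p^3 - 6*p^2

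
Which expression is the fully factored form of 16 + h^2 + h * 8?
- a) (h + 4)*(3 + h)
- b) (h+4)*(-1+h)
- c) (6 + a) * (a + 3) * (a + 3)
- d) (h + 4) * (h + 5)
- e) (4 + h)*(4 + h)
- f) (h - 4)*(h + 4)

We need to factor 16 + h^2 + h * 8.
The factored form is (4 + h)*(4 + h).
e) (4 + h)*(4 + h)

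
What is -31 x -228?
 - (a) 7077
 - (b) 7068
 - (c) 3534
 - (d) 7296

-31 * -228 = 7068
b) 7068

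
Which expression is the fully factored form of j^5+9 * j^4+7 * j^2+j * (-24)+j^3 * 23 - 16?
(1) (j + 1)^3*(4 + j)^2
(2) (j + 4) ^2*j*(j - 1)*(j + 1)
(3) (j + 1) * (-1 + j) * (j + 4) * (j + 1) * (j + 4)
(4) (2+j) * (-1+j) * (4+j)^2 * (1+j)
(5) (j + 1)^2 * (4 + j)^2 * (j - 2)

We need to factor j^5+9 * j^4+7 * j^2+j * (-24)+j^3 * 23 - 16.
The factored form is (j + 1) * (-1 + j) * (j + 4) * (j + 1) * (j + 4).
3) (j + 1) * (-1 + j) * (j + 4) * (j + 1) * (j + 4)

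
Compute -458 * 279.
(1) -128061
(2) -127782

-458 * 279 = -127782
2) -127782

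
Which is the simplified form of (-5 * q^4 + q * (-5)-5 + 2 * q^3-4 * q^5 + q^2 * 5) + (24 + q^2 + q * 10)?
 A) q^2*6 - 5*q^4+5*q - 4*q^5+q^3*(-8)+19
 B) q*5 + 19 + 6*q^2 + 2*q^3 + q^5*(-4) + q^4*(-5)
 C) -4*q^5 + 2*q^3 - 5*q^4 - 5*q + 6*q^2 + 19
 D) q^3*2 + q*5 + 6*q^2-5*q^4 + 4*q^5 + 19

Adding the polynomials and combining like terms:
(-5*q^4 + q*(-5) - 5 + 2*q^3 - 4*q^5 + q^2*5) + (24 + q^2 + q*10)
= q*5 + 19 + 6*q^2 + 2*q^3 + q^5*(-4) + q^4*(-5)
B) q*5 + 19 + 6*q^2 + 2*q^3 + q^5*(-4) + q^4*(-5)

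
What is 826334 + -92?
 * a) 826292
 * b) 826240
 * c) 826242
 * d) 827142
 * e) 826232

826334 + -92 = 826242
c) 826242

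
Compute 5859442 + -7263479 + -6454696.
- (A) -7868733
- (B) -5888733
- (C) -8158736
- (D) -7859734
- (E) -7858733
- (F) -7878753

First: 5859442 + -7263479 = -1404037
Then: -1404037 + -6454696 = -7858733
E) -7858733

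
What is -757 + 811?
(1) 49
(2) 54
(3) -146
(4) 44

-757 + 811 = 54
2) 54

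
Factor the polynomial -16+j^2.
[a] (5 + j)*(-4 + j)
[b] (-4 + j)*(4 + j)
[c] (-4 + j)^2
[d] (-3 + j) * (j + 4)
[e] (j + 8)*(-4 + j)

We need to factor -16+j^2.
The factored form is (-4 + j)*(4 + j).
b) (-4 + j)*(4 + j)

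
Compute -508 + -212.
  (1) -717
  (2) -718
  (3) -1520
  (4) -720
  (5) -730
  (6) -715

-508 + -212 = -720
4) -720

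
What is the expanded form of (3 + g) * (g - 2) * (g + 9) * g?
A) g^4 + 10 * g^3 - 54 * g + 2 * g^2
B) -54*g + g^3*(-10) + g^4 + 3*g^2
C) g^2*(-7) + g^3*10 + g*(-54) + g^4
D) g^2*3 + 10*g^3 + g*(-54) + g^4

Expanding (3 + g) * (g - 2) * (g + 9) * g:
= g^2*3 + 10*g^3 + g*(-54) + g^4
D) g^2*3 + 10*g^3 + g*(-54) + g^4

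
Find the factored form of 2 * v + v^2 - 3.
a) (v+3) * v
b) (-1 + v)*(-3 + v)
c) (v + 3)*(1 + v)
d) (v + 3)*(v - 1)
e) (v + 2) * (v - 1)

We need to factor 2 * v + v^2 - 3.
The factored form is (v + 3)*(v - 1).
d) (v + 3)*(v - 1)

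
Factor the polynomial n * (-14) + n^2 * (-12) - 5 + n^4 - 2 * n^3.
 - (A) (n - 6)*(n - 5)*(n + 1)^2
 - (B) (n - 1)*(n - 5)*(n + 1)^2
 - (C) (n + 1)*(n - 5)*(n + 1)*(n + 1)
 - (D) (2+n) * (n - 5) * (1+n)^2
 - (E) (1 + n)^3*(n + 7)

We need to factor n * (-14) + n^2 * (-12) - 5 + n^4 - 2 * n^3.
The factored form is (n + 1)*(n - 5)*(n + 1)*(n + 1).
C) (n + 1)*(n - 5)*(n + 1)*(n + 1)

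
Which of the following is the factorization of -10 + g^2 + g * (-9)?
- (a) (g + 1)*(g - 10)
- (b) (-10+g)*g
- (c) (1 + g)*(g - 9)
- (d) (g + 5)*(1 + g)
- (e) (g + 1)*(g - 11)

We need to factor -10 + g^2 + g * (-9).
The factored form is (g + 1)*(g - 10).
a) (g + 1)*(g - 10)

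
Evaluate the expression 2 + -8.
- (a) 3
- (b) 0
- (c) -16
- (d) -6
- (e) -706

2 + -8 = -6
d) -6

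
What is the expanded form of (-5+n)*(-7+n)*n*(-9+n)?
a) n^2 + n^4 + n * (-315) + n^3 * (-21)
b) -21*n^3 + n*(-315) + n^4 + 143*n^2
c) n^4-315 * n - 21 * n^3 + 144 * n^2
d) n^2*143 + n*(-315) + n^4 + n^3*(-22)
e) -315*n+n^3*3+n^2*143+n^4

Expanding (-5+n)*(-7+n)*n*(-9+n):
= -21*n^3 + n*(-315) + n^4 + 143*n^2
b) -21*n^3 + n*(-315) + n^4 + 143*n^2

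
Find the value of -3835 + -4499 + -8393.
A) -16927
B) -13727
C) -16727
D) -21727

First: -3835 + -4499 = -8334
Then: -8334 + -8393 = -16727
C) -16727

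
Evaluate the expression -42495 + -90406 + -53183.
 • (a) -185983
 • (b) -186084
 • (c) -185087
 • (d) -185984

First: -42495 + -90406 = -132901
Then: -132901 + -53183 = -186084
b) -186084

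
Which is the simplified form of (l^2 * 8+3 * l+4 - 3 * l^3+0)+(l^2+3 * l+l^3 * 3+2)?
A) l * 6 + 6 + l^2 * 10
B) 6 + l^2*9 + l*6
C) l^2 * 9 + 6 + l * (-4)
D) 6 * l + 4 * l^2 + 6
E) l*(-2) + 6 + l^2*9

Adding the polynomials and combining like terms:
(l^2*8 + 3*l + 4 - 3*l^3 + 0) + (l^2 + 3*l + l^3*3 + 2)
= 6 + l^2*9 + l*6
B) 6 + l^2*9 + l*6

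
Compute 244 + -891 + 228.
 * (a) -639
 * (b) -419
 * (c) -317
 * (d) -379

First: 244 + -891 = -647
Then: -647 + 228 = -419
b) -419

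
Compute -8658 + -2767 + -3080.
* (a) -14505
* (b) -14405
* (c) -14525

First: -8658 + -2767 = -11425
Then: -11425 + -3080 = -14505
a) -14505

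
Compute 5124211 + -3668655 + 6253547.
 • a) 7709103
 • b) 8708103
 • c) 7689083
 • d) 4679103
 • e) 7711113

First: 5124211 + -3668655 = 1455556
Then: 1455556 + 6253547 = 7709103
a) 7709103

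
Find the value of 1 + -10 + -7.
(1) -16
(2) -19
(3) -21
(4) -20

First: 1 + -10 = -9
Then: -9 + -7 = -16
1) -16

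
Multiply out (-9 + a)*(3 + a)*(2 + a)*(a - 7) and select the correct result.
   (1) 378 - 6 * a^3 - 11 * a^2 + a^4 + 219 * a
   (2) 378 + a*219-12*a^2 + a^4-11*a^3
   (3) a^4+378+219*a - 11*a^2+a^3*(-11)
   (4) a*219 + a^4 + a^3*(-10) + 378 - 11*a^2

Expanding (-9 + a)*(3 + a)*(2 + a)*(a - 7):
= a^4+378+219*a - 11*a^2+a^3*(-11)
3) a^4+378+219*a - 11*a^2+a^3*(-11)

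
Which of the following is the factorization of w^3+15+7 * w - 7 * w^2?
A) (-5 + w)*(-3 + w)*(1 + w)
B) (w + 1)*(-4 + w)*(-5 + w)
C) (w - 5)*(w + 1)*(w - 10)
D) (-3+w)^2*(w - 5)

We need to factor w^3+15+7 * w - 7 * w^2.
The factored form is (-5 + w)*(-3 + w)*(1 + w).
A) (-5 + w)*(-3 + w)*(1 + w)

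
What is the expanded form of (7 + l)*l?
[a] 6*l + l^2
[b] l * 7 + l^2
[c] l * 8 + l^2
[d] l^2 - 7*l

Expanding (7 + l)*l:
= l * 7 + l^2
b) l * 7 + l^2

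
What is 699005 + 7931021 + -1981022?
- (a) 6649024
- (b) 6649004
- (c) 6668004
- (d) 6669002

First: 699005 + 7931021 = 8630026
Then: 8630026 + -1981022 = 6649004
b) 6649004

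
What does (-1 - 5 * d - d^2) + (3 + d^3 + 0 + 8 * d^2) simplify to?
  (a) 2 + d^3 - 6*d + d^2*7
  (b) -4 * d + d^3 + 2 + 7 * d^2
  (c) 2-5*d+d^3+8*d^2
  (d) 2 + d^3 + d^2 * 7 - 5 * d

Adding the polynomials and combining like terms:
(-1 - 5*d - d^2) + (3 + d^3 + 0 + 8*d^2)
= 2 + d^3 + d^2 * 7 - 5 * d
d) 2 + d^3 + d^2 * 7 - 5 * d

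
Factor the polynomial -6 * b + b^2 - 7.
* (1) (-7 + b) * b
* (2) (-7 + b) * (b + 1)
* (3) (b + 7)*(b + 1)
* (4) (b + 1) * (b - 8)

We need to factor -6 * b + b^2 - 7.
The factored form is (-7 + b) * (b + 1).
2) (-7 + b) * (b + 1)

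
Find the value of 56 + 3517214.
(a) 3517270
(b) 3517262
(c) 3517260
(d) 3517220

56 + 3517214 = 3517270
a) 3517270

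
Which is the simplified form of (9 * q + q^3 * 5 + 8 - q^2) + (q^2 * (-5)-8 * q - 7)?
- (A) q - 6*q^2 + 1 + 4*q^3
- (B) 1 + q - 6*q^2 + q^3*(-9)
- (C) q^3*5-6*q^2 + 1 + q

Adding the polynomials and combining like terms:
(9*q + q^3*5 + 8 - q^2) + (q^2*(-5) - 8*q - 7)
= q^3*5-6*q^2 + 1 + q
C) q^3*5-6*q^2 + 1 + q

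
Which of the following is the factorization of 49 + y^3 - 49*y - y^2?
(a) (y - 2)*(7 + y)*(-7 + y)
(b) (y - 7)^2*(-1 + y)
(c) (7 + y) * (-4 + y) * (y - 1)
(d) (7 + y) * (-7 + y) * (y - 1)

We need to factor 49 + y^3 - 49*y - y^2.
The factored form is (7 + y) * (-7 + y) * (y - 1).
d) (7 + y) * (-7 + y) * (y - 1)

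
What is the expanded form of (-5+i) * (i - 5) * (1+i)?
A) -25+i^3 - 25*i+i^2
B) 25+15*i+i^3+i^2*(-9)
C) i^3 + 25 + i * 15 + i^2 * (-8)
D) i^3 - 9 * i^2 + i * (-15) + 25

Expanding (-5+i) * (i - 5) * (1+i):
= 25+15*i+i^3+i^2*(-9)
B) 25+15*i+i^3+i^2*(-9)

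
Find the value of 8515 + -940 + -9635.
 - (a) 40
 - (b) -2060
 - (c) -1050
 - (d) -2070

First: 8515 + -940 = 7575
Then: 7575 + -9635 = -2060
b) -2060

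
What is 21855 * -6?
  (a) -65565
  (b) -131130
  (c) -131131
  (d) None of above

21855 * -6 = -131130
b) -131130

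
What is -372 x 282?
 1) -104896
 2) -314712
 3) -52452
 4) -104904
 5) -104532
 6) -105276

-372 * 282 = -104904
4) -104904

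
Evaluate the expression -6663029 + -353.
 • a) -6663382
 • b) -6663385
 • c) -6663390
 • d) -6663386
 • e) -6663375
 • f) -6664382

-6663029 + -353 = -6663382
a) -6663382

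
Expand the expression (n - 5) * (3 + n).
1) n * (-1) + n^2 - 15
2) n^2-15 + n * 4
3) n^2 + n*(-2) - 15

Expanding (n - 5) * (3 + n):
= n^2 + n*(-2) - 15
3) n^2 + n*(-2) - 15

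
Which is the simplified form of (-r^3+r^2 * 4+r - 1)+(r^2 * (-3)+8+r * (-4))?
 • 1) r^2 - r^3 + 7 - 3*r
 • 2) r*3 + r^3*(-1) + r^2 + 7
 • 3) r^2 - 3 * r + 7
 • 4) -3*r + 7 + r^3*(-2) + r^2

Adding the polynomials and combining like terms:
(-r^3 + r^2*4 + r - 1) + (r^2*(-3) + 8 + r*(-4))
= r^2 - r^3 + 7 - 3*r
1) r^2 - r^3 + 7 - 3*r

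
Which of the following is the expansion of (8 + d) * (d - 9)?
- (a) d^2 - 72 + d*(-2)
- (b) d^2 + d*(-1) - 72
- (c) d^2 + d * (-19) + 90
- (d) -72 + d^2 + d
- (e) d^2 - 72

Expanding (8 + d) * (d - 9):
= d^2 + d*(-1) - 72
b) d^2 + d*(-1) - 72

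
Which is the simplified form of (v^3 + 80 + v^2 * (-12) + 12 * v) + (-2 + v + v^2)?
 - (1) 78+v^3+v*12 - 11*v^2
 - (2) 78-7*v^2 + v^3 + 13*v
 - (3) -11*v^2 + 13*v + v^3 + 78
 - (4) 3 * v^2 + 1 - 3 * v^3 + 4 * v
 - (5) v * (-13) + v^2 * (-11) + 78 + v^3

Adding the polynomials and combining like terms:
(v^3 + 80 + v^2*(-12) + 12*v) + (-2 + v + v^2)
= -11*v^2 + 13*v + v^3 + 78
3) -11*v^2 + 13*v + v^3 + 78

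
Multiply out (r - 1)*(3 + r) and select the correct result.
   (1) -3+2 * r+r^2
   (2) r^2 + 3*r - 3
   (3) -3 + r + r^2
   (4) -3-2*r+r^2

Expanding (r - 1)*(3 + r):
= -3+2 * r+r^2
1) -3+2 * r+r^2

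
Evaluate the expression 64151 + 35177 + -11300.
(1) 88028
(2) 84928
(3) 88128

First: 64151 + 35177 = 99328
Then: 99328 + -11300 = 88028
1) 88028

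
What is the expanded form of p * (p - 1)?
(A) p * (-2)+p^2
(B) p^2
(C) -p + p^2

Expanding p * (p - 1):
= -p + p^2
C) -p + p^2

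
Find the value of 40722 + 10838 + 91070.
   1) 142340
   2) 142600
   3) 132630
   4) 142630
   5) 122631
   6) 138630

First: 40722 + 10838 = 51560
Then: 51560 + 91070 = 142630
4) 142630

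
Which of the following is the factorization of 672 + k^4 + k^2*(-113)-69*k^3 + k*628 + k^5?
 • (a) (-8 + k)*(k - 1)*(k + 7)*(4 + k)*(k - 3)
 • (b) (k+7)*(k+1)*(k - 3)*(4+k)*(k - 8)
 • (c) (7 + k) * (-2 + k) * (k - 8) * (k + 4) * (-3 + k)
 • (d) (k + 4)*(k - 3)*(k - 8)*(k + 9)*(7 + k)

We need to factor 672 + k^4 + k^2*(-113)-69*k^3 + k*628 + k^5.
The factored form is (k+7)*(k+1)*(k - 3)*(4+k)*(k - 8).
b) (k+7)*(k+1)*(k - 3)*(4+k)*(k - 8)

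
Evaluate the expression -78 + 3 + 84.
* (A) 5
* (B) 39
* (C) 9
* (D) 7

First: -78 + 3 = -75
Then: -75 + 84 = 9
C) 9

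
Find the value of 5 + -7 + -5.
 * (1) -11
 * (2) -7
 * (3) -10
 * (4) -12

First: 5 + -7 = -2
Then: -2 + -5 = -7
2) -7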